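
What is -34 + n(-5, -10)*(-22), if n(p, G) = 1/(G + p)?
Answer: -488/15 ≈ -32.533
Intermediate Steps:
-34 + n(-5, -10)*(-22) = -34 - 22/(-10 - 5) = -34 - 22/(-15) = -34 - 1/15*(-22) = -34 + 22/15 = -488/15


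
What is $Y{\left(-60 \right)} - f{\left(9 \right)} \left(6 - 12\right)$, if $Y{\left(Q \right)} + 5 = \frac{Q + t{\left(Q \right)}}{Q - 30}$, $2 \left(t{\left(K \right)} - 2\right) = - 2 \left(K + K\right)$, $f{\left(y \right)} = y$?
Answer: $\frac{2174}{45} \approx 48.311$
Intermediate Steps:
$t{\left(K \right)} = 2 - 2 K$ ($t{\left(K \right)} = 2 + \frac{\left(-2\right) \left(K + K\right)}{2} = 2 + \frac{\left(-2\right) 2 K}{2} = 2 + \frac{\left(-4\right) K}{2} = 2 - 2 K$)
$Y{\left(Q \right)} = -5 + \frac{2 - Q}{-30 + Q}$ ($Y{\left(Q \right)} = -5 + \frac{Q - \left(-2 + 2 Q\right)}{Q - 30} = -5 + \frac{2 - Q}{-30 + Q}$)
$Y{\left(-60 \right)} - f{\left(9 \right)} \left(6 - 12\right) = \frac{2 \left(76 - -180\right)}{-30 - 60} - 9 \left(6 - 12\right) = \frac{2 \left(76 + 180\right)}{-90} - 9 \left(6 - 12\right) = 2 \left(- \frac{1}{90}\right) 256 - 9 \left(-6\right) = - \frac{256}{45} - -54 = - \frac{256}{45} + 54 = \frac{2174}{45}$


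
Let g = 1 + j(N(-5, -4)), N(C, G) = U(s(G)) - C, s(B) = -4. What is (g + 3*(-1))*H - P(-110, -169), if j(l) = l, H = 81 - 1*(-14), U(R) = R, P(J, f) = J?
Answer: 15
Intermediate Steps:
N(C, G) = -4 - C
H = 95 (H = 81 + 14 = 95)
g = 2 (g = 1 + (-4 - 1*(-5)) = 1 + (-4 + 5) = 1 + 1 = 2)
(g + 3*(-1))*H - P(-110, -169) = (2 + 3*(-1))*95 - 1*(-110) = (2 - 3)*95 + 110 = -1*95 + 110 = -95 + 110 = 15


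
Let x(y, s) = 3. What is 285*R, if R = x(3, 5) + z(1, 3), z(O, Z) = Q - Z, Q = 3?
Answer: 855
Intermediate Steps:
z(O, Z) = 3 - Z
R = 3 (R = 3 + (3 - 1*3) = 3 + (3 - 3) = 3 + 0 = 3)
285*R = 285*3 = 855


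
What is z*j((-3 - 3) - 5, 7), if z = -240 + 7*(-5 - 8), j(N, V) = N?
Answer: 3641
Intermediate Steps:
z = -331 (z = -240 + 7*(-13) = -240 - 91 = -331)
z*j((-3 - 3) - 5, 7) = -331*((-3 - 3) - 5) = -331*(-6 - 5) = -331*(-11) = 3641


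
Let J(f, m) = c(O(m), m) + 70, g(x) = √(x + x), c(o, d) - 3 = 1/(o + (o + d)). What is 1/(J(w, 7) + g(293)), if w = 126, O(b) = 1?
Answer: 2961/192749 - 81*√586/385498 ≈ 0.010276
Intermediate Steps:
c(o, d) = 3 + 1/(d + 2*o) (c(o, d) = 3 + 1/(o + (o + d)) = 3 + 1/(o + (d + o)) = 3 + 1/(d + 2*o))
g(x) = √2*√x (g(x) = √(2*x) = √2*√x)
J(f, m) = 70 + (7 + 3*m)/(2 + m) (J(f, m) = (1 + 3*m + 6*1)/(m + 2*1) + 70 = (1 + 3*m + 6)/(m + 2) + 70 = (7 + 3*m)/(2 + m) + 70 = 70 + (7 + 3*m)/(2 + m))
1/(J(w, 7) + g(293)) = 1/((147 + 73*7)/(2 + 7) + √2*√293) = 1/((147 + 511)/9 + √586) = 1/((⅑)*658 + √586) = 1/(658/9 + √586)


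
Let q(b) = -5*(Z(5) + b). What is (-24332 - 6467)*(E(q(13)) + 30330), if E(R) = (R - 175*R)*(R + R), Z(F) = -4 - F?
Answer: 3353087130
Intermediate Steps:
q(b) = 45 - 5*b (q(b) = -5*((-4 - 1*5) + b) = -5*((-4 - 5) + b) = -5*(-9 + b) = 45 - 5*b)
E(R) = -348*R² (E(R) = (-174*R)*(2*R) = -348*R²)
(-24332 - 6467)*(E(q(13)) + 30330) = (-24332 - 6467)*(-348*(45 - 5*13)² + 30330) = -30799*(-348*(45 - 65)² + 30330) = -30799*(-348*(-20)² + 30330) = -30799*(-348*400 + 30330) = -30799*(-139200 + 30330) = -30799*(-108870) = 3353087130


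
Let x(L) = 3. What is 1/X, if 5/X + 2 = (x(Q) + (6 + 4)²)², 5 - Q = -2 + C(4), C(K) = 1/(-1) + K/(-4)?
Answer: 10607/5 ≈ 2121.4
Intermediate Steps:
C(K) = -1 - K/4 (C(K) = 1*(-1) + K*(-¼) = -1 - K/4)
Q = 9 (Q = 5 - (-2 + (-1 - ¼*4)) = 5 - (-2 + (-1 - 1)) = 5 - (-2 - 2) = 5 - 1*(-4) = 5 + 4 = 9)
X = 5/10607 (X = 5/(-2 + (3 + (6 + 4)²)²) = 5/(-2 + (3 + 10²)²) = 5/(-2 + (3 + 100)²) = 5/(-2 + 103²) = 5/(-2 + 10609) = 5/10607 ≈ 0.00047139)
1/X = 1/(5/10607) = 10607/5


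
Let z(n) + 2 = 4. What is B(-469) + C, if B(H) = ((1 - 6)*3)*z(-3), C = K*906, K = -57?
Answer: -51672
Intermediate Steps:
z(n) = 2 (z(n) = -2 + 4 = 2)
C = -51642 (C = -57*906 = -51642)
B(H) = -30 (B(H) = ((1 - 6)*3)*2 = -5*3*2 = -15*2 = -30)
B(-469) + C = -30 - 51642 = -51672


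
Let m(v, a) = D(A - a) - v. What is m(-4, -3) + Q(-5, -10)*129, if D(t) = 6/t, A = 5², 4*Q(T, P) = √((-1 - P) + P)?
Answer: 59/14 + 129*I/4 ≈ 4.2143 + 32.25*I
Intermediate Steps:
Q(T, P) = I/4 (Q(T, P) = √((-1 - P) + P)/4 = √(-1)/4 = I/4)
A = 25
m(v, a) = -v + 6/(25 - a) (m(v, a) = 6/(25 - a) - v = -v + 6/(25 - a))
m(-4, -3) + Q(-5, -10)*129 = (-6 - 1*(-4)*(-25 - 3))/(-25 - 3) + (I/4)*129 = (-6 - 1*(-4)*(-28))/(-28) + 129*I/4 = -(-6 - 112)/28 + 129*I/4 = -1/28*(-118) + 129*I/4 = 59/14 + 129*I/4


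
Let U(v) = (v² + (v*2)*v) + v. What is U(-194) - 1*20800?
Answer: 91914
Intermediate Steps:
U(v) = v + 3*v² (U(v) = (v² + (2*v)*v) + v = (v² + 2*v²) + v = 3*v² + v = v + 3*v²)
U(-194) - 1*20800 = -194*(1 + 3*(-194)) - 1*20800 = -194*(1 - 582) - 20800 = -194*(-581) - 20800 = 112714 - 20800 = 91914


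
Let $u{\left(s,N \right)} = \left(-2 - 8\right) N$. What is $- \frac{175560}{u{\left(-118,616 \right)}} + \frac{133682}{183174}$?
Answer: $\frac{5354141}{183174} \approx 29.23$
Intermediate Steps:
$u{\left(s,N \right)} = - 10 N$
$- \frac{175560}{u{\left(-118,616 \right)}} + \frac{133682}{183174} = - \frac{175560}{\left(-10\right) 616} + \frac{133682}{183174} = - \frac{175560}{-6160} + 133682 \cdot \frac{1}{183174} = \left(-175560\right) \left(- \frac{1}{6160}\right) + \frac{66841}{91587} = \frac{57}{2} + \frac{66841}{91587} = \frac{5354141}{183174}$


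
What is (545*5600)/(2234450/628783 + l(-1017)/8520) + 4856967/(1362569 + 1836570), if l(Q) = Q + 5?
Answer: 568552980357994173729/639869027304293 ≈ 8.8855e+5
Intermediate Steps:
l(Q) = 5 + Q
(545*5600)/(2234450/628783 + l(-1017)/8520) + 4856967/(1362569 + 1836570) = (545*5600)/(2234450/628783 + (5 - 1017)/8520) + 4856967/(1362569 + 1836570) = 3052000/(2234450*(1/628783) - 1012*1/8520) + 4856967/3199139 = 3052000/(2234450/628783 - 253/2130) + 4856967*(1/3199139) = 3052000/(4600296401/1339307790) + 4856967/3199139 = 3052000*(1339307790/4600296401) + 4856967/3199139 = 4087567375080000/4600296401 + 4856967/3199139 = 568552980357994173729/639869027304293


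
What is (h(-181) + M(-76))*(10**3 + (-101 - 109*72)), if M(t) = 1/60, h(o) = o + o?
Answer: 150925331/60 ≈ 2.5154e+6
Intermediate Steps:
h(o) = 2*o
M(t) = 1/60
(h(-181) + M(-76))*(10**3 + (-101 - 109*72)) = (2*(-181) + 1/60)*(10**3 + (-101 - 109*72)) = (-362 + 1/60)*(1000 + (-101 - 7848)) = -21719*(1000 - 7949)/60 = -21719/60*(-6949) = 150925331/60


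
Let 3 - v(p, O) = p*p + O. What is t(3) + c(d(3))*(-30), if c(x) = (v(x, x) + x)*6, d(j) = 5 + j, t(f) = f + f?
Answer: 10986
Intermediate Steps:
t(f) = 2*f
v(p, O) = 3 - O - p² (v(p, O) = 3 - (p*p + O) = 3 - (p² + O) = 3 - (O + p²) = 3 + (-O - p²) = 3 - O - p²)
c(x) = 18 - 6*x² (c(x) = ((3 - x - x²) + x)*6 = (3 - x²)*6 = 18 - 6*x²)
t(3) + c(d(3))*(-30) = 2*3 + (18 - 6*(5 + 3)²)*(-30) = 6 + (18 - 6*8²)*(-30) = 6 + (18 - 6*64)*(-30) = 6 + (18 - 384)*(-30) = 6 - 366*(-30) = 6 + 10980 = 10986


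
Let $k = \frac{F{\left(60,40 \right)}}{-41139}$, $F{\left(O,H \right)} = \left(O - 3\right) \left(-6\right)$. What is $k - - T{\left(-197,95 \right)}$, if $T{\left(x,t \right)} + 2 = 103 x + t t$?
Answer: $- \frac{51505990}{4571} \approx -11268.0$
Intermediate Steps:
$T{\left(x,t \right)} = -2 + t^{2} + 103 x$ ($T{\left(x,t \right)} = -2 + \left(103 x + t t\right) = -2 + \left(103 x + t^{2}\right) = -2 + \left(t^{2} + 103 x\right) = -2 + t^{2} + 103 x$)
$F{\left(O,H \right)} = 18 - 6 O$ ($F{\left(O,H \right)} = \left(-3 + O\right) \left(-6\right) = 18 - 6 O$)
$k = \frac{38}{4571}$ ($k = \frac{18 - 360}{-41139} = \left(18 - 360\right) \left(- \frac{1}{41139}\right) = \left(-342\right) \left(- \frac{1}{41139}\right) = \frac{38}{4571} \approx 0.0083133$)
$k - - T{\left(-197,95 \right)} = \frac{38}{4571} - - (-2 + 95^{2} + 103 \left(-197\right)) = \frac{38}{4571} - - (-2 + 9025 - 20291) = \frac{38}{4571} - \left(-1\right) \left(-11268\right) = \frac{38}{4571} - 11268 = - \frac{51505990}{4571}$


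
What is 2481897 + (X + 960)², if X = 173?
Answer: 3765586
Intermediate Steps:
2481897 + (X + 960)² = 2481897 + (173 + 960)² = 2481897 + 1133² = 2481897 + 1283689 = 3765586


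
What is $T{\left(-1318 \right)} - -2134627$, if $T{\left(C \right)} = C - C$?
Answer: $2134627$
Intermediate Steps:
$T{\left(C \right)} = 0$
$T{\left(-1318 \right)} - -2134627 = 0 - -2134627 = 0 + 2134627 = 2134627$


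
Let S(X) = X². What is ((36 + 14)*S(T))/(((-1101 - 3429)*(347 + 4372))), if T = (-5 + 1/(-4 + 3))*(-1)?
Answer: -20/237523 ≈ -8.4202e-5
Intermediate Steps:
T = 6 (T = (-5 + 1/(-1))*(-1) = (-5 - 1)*(-1) = -6*(-1) = 6)
((36 + 14)*S(T))/(((-1101 - 3429)*(347 + 4372))) = ((36 + 14)*6²)/(((-1101 - 3429)*(347 + 4372))) = (50*36)/((-4530*4719)) = 1800/(-21377070) = 1800*(-1/21377070) = -20/237523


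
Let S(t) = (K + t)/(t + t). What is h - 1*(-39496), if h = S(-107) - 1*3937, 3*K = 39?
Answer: 3804860/107 ≈ 35559.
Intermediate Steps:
K = 13 (K = (1/3)*39 = 13)
S(t) = (13 + t)/(2*t) (S(t) = (13 + t)/(t + t) = (13 + t)/((2*t)) = (13 + t)*(1/(2*t)) = (13 + t)/(2*t))
h = -421212/107 (h = (1/2)*(13 - 107)/(-107) - 1*3937 = (1/2)*(-1/107)*(-94) - 3937 = 47/107 - 3937 = -421212/107 ≈ -3936.6)
h - 1*(-39496) = -421212/107 - 1*(-39496) = -421212/107 + 39496 = 3804860/107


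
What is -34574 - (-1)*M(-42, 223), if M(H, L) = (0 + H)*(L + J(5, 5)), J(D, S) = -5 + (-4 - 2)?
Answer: -43478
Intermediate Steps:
J(D, S) = -11 (J(D, S) = -5 - 6 = -11)
M(H, L) = H*(-11 + L) (M(H, L) = (0 + H)*(L - 11) = H*(-11 + L))
-34574 - (-1)*M(-42, 223) = -34574 - (-1)*(-42*(-11 + 223)) = -34574 - (-1)*(-42*212) = -34574 - (-1)*(-8904) = -34574 - 1*8904 = -34574 - 8904 = -43478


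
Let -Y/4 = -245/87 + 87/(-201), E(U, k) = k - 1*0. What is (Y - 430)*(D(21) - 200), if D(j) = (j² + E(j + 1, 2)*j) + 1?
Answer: -690323912/5829 ≈ -1.1843e+5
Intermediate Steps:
E(U, k) = k (E(U, k) = k + 0 = k)
D(j) = 1 + j² + 2*j (D(j) = (j² + 2*j) + 1 = 1 + j² + 2*j)
Y = 75752/5829 (Y = -4*(-245/87 + 87/(-201)) = -4*(-245*1/87 + 87*(-1/201)) = -4*(-245/87 - 29/67) = -4*(-18938/5829) = 75752/5829 ≈ 12.996)
(Y - 430)*(D(21) - 200) = (75752/5829 - 430)*((1 + 21² + 2*21) - 200) = -2430718*((1 + 441 + 42) - 200)/5829 = -2430718*(484 - 200)/5829 = -2430718/5829*284 = -690323912/5829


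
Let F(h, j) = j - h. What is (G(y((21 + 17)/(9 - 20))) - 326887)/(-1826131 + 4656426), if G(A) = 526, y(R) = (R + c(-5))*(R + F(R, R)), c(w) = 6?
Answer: -326361/2830295 ≈ -0.11531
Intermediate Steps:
y(R) = R*(6 + R) (y(R) = (R + 6)*(R + (R - R)) = (6 + R)*(R + 0) = (6 + R)*R = R*(6 + R))
(G(y((21 + 17)/(9 - 20))) - 326887)/(-1826131 + 4656426) = (526 - 326887)/(-1826131 + 4656426) = -326361/2830295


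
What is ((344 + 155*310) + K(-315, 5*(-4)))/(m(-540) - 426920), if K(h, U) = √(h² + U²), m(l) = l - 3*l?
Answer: -24197/212920 - √3985/85168 ≈ -0.11438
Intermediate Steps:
m(l) = -2*l
K(h, U) = √(U² + h²)
((344 + 155*310) + K(-315, 5*(-4)))/(m(-540) - 426920) = ((344 + 155*310) + √((5*(-4))² + (-315)²))/(-2*(-540) - 426920) = ((344 + 48050) + √((-20)² + 99225))/(1080 - 426920) = (48394 + √(400 + 99225))/(-425840) = (48394 + √99625)*(-1/425840) = (48394 + 5*√3985)*(-1/425840) = -24197/212920 - √3985/85168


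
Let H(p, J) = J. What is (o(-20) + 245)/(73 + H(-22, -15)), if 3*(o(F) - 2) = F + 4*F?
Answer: 641/174 ≈ 3.6839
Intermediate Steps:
o(F) = 2 + 5*F/3 (o(F) = 2 + (F + 4*F)/3 = 2 + (5*F)/3 = 2 + 5*F/3)
(o(-20) + 245)/(73 + H(-22, -15)) = ((2 + (5/3)*(-20)) + 245)/(73 - 15) = ((2 - 100/3) + 245)/58 = (-94/3 + 245)*(1/58) = (641/3)*(1/58) = 641/174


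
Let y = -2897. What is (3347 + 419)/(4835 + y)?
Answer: 1883/969 ≈ 1.9432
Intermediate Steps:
(3347 + 419)/(4835 + y) = (3347 + 419)/(4835 - 2897) = 3766/1938 = 3766*(1/1938) = 1883/969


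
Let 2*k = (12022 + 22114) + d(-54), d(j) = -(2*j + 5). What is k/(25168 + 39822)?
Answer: 34239/129980 ≈ 0.26342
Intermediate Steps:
d(j) = -5 - 2*j (d(j) = -(5 + 2*j) = -5 - 2*j)
k = 34239/2 (k = ((12022 + 22114) + (-5 - 2*(-54)))/2 = (34136 + (-5 + 108))/2 = (34136 + 103)/2 = (½)*34239 = 34239/2 ≈ 17120.)
k/(25168 + 39822) = 34239/(2*(25168 + 39822)) = (34239/2)/64990 = (34239/2)*(1/64990) = 34239/129980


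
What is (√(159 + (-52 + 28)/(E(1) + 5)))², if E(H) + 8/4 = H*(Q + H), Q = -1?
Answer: 151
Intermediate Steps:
E(H) = -2 + H*(-1 + H)
(√(159 + (-52 + 28)/(E(1) + 5)))² = (√(159 + (-52 + 28)/((-2 + 1² - 1*1) + 5)))² = (√(159 - 24/((-2 + 1 - 1) + 5)))² = (√(159 - 24/(-2 + 5)))² = (√(159 - 24/3))² = (√(159 - 24*⅓))² = (√(159 - 8))² = (√151)² = 151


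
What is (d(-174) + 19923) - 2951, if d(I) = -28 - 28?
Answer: 16916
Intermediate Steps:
d(I) = -56
(d(-174) + 19923) - 2951 = (-56 + 19923) - 2951 = 19867 - 2951 = 16916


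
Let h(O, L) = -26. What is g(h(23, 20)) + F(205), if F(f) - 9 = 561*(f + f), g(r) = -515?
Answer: 229504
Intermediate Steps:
F(f) = 9 + 1122*f (F(f) = 9 + 561*(f + f) = 9 + 561*(2*f) = 9 + 1122*f)
g(h(23, 20)) + F(205) = -515 + (9 + 1122*205) = -515 + (9 + 230010) = -515 + 230019 = 229504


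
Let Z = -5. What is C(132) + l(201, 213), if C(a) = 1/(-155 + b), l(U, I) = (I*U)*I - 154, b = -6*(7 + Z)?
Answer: 1522875504/167 ≈ 9.1190e+6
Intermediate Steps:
b = -12 (b = -6*(7 - 5) = -6*2 = -12)
l(U, I) = -154 + U*I² (l(U, I) = U*I² - 154 = -154 + U*I²)
C(a) = -1/167 (C(a) = 1/(-155 - 12) = 1/(-167) = -1/167)
C(132) + l(201, 213) = -1/167 + (-154 + 201*213²) = -1/167 + (-154 + 201*45369) = -1/167 + (-154 + 9119169) = -1/167 + 9119015 = 1522875504/167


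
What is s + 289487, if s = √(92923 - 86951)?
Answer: 289487 + 2*√1493 ≈ 2.8956e+5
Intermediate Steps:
s = 2*√1493 (s = √5972 = 2*√1493 ≈ 77.279)
s + 289487 = 2*√1493 + 289487 = 289487 + 2*√1493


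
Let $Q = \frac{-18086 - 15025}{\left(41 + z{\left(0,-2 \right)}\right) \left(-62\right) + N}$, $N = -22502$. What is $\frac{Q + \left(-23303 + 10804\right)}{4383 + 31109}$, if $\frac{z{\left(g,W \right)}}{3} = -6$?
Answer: $- \frac{99680987}{283084192} \approx -0.35212$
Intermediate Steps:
$z{\left(g,W \right)} = -18$ ($z{\left(g,W \right)} = 3 \left(-6\right) = -18$)
$Q = \frac{11037}{7976}$ ($Q = \frac{-18086 - 15025}{\left(41 - 18\right) \left(-62\right) - 22502} = - \frac{33111}{23 \left(-62\right) - 22502} = - \frac{33111}{-1426 - 22502} = - \frac{33111}{-23928} = \left(-33111\right) \left(- \frac{1}{23928}\right) = \frac{11037}{7976} \approx 1.3838$)
$\frac{Q + \left(-23303 + 10804\right)}{4383 + 31109} = \frac{\frac{11037}{7976} + \left(-23303 + 10804\right)}{4383 + 31109} = \frac{\frac{11037}{7976} - 12499}{35492} = \left(- \frac{99680987}{7976}\right) \frac{1}{35492} = - \frac{99680987}{283084192}$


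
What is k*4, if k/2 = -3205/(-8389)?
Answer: 25640/8389 ≈ 3.0564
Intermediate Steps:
k = 6410/8389 (k = 2*(-3205/(-8389)) = 2*(-3205*(-1/8389)) = 2*(3205/8389) = 6410/8389 ≈ 0.76410)
k*4 = (6410/8389)*4 = 25640/8389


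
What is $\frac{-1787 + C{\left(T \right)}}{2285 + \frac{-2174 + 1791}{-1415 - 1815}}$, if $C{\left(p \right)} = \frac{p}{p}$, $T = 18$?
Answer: $- \frac{5768780}{7380933} \approx -0.78158$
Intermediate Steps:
$C{\left(p \right)} = 1$
$\frac{-1787 + C{\left(T \right)}}{2285 + \frac{-2174 + 1791}{-1415 - 1815}} = \frac{-1787 + 1}{2285 + \frac{-2174 + 1791}{-1415 - 1815}} = - \frac{1786}{2285 - \frac{383}{-3230}} = - \frac{1786}{2285 - - \frac{383}{3230}} = - \frac{1786}{2285 + \frac{383}{3230}} = - \frac{1786}{\frac{7380933}{3230}} = \left(-1786\right) \frac{3230}{7380933} = - \frac{5768780}{7380933}$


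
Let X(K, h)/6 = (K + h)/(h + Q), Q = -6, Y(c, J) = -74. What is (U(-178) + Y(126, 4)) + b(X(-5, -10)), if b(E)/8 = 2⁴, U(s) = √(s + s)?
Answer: 54 + 2*I*√89 ≈ 54.0 + 18.868*I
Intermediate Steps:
U(s) = √2*√s (U(s) = √(2*s) = √2*√s)
X(K, h) = 6*(K + h)/(-6 + h) (X(K, h) = 6*((K + h)/(h - 6)) = 6*((K + h)/(-6 + h)) = 6*(K + h)/(-6 + h))
b(E) = 128 (b(E) = 8*2⁴ = 8*16 = 128)
(U(-178) + Y(126, 4)) + b(X(-5, -10)) = (√2*√(-178) - 74) + 128 = (√2*(I*√178) - 74) + 128 = (2*I*√89 - 74) + 128 = (-74 + 2*I*√89) + 128 = 54 + 2*I*√89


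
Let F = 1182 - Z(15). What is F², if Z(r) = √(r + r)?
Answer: (1182 - √30)² ≈ 1.3842e+6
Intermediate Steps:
Z(r) = √2*√r (Z(r) = √(2*r) = √2*√r)
F = 1182 - √30 (F = 1182 - √2*√15 = 1182 - √30 ≈ 1176.5)
F² = (1182 - √30)²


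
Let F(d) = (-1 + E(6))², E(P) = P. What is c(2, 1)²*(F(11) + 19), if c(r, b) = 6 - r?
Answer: 704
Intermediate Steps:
F(d) = 25 (F(d) = (-1 + 6)² = 5² = 25)
c(2, 1)²*(F(11) + 19) = (6 - 1*2)²*(25 + 19) = (6 - 2)²*44 = 4²*44 = 16*44 = 704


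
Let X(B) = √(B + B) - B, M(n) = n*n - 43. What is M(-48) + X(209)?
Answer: 2052 + √418 ≈ 2072.4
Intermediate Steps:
M(n) = -43 + n² (M(n) = n² - 43 = -43 + n²)
X(B) = -B + √2*√B (X(B) = √(2*B) - B = √2*√B - B = -B + √2*√B)
M(-48) + X(209) = (-43 + (-48)²) + (-1*209 + √2*√209) = (-43 + 2304) + (-209 + √418) = 2261 + (-209 + √418) = 2052 + √418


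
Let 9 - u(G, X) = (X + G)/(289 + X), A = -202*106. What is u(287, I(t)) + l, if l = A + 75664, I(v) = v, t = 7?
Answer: 8030481/148 ≈ 54260.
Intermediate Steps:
A = -21412
l = 54252 (l = -21412 + 75664 = 54252)
u(G, X) = 9 - (G + X)/(289 + X) (u(G, X) = 9 - (X + G)/(289 + X) = 9 - (G + X)/(289 + X))
u(287, I(t)) + l = (2601 - 1*287 + 8*7)/(289 + 7) + 54252 = (2601 - 287 + 56)/296 + 54252 = (1/296)*2370 + 54252 = 1185/148 + 54252 = 8030481/148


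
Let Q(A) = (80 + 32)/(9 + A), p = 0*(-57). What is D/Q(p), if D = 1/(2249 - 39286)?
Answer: -9/4148144 ≈ -2.1696e-6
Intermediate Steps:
D = -1/37037 (D = 1/(-37037) = -1/37037 ≈ -2.7000e-5)
p = 0
Q(A) = 112/(9 + A)
D/Q(p) = -1/(37037*(112/(9 + 0))) = -1/(37037*(112/9)) = -1/(37037*(112*(⅑))) = -1/(37037*112/9) = -1/37037*9/112 = -9/4148144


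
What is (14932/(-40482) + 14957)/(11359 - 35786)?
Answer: -302737171/494426907 ≈ -0.61230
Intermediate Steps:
(14932/(-40482) + 14957)/(11359 - 35786) = (14932*(-1/40482) + 14957)/(-24427) = (-7466/20241 + 14957)*(-1/24427) = (302737171/20241)*(-1/24427) = -302737171/494426907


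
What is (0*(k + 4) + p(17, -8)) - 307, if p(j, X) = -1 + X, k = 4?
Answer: -316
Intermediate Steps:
(0*(k + 4) + p(17, -8)) - 307 = (0*(4 + 4) + (-1 - 8)) - 307 = (0*8 - 9) - 307 = (0 - 9) - 307 = -9 - 307 = -316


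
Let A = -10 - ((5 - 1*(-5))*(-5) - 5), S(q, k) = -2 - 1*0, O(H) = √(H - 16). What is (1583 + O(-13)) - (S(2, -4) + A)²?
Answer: -266 + I*√29 ≈ -266.0 + 5.3852*I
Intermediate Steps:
O(H) = √(-16 + H)
S(q, k) = -2 (S(q, k) = -2 + 0 = -2)
A = 45 (A = -10 - ((5 + 5)*(-5) - 5) = -10 - (10*(-5) - 5) = -10 - (-50 - 5) = -10 - 1*(-55) = -10 + 55 = 45)
(1583 + O(-13)) - (S(2, -4) + A)² = (1583 + √(-16 - 13)) - (-2 + 45)² = (1583 + √(-29)) - 1*43² = (1583 + I*√29) - 1*1849 = (1583 + I*√29) - 1849 = -266 + I*√29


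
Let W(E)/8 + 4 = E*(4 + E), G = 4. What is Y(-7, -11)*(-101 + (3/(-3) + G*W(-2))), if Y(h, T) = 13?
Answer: -4654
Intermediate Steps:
W(E) = -32 + 8*E*(4 + E) (W(E) = -32 + 8*(E*(4 + E)) = -32 + 8*E*(4 + E))
Y(-7, -11)*(-101 + (3/(-3) + G*W(-2))) = 13*(-101 + (3/(-3) + 4*(-32 + 8*(-2)² + 32*(-2)))) = 13*(-101 + (3*(-⅓) + 4*(-32 + 8*4 - 64))) = 13*(-101 + (-1 + 4*(-32 + 32 - 64))) = 13*(-101 + (-1 + 4*(-64))) = 13*(-101 + (-1 - 256)) = 13*(-101 - 257) = 13*(-358) = -4654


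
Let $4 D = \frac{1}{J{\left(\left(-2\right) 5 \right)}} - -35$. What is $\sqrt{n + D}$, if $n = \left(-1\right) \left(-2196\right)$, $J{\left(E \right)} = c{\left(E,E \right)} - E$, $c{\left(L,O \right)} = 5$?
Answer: $\frac{\sqrt{1984290}}{30} \approx 46.955$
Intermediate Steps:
$J{\left(E \right)} = 5 - E$
$n = 2196$
$D = \frac{263}{30}$ ($D = \frac{\frac{1}{5 - \left(-2\right) 5} - -35}{4} = \frac{\frac{1}{5 - -10} + 35}{4} = \frac{\frac{1}{5 + 10} + 35}{4} = \frac{\frac{1}{15} + 35}{4} = \frac{1}{4} \cdot \frac{526}{15} = \frac{263}{30} \approx 8.7667$)
$\sqrt{n + D} = \sqrt{2196 + \frac{263}{30}} = \sqrt{\frac{66143}{30}} = \frac{\sqrt{1984290}}{30}$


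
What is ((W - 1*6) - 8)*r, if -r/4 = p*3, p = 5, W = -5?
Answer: 1140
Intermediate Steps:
r = -60 (r = -20*3 = -4*15 = -60)
((W - 1*6) - 8)*r = ((-5 - 1*6) - 8)*(-60) = ((-5 - 6) - 8)*(-60) = (-11 - 8)*(-60) = -19*(-60) = 1140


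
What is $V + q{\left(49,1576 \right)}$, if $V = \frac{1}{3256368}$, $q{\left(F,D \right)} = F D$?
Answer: $\frac{251469762433}{3256368} \approx 77224.0$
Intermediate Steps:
$q{\left(F,D \right)} = D F$
$V = \frac{1}{3256368} \approx 3.0709 \cdot 10^{-7}$
$V + q{\left(49,1576 \right)} = \frac{1}{3256368} + 1576 \cdot 49 = \frac{1}{3256368} + 77224 = \frac{251469762433}{3256368}$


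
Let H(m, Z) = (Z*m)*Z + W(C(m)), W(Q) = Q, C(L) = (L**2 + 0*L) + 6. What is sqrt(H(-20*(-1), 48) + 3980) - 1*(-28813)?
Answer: 28813 + sqrt(50466) ≈ 29038.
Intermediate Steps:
C(L) = 6 + L**2 (C(L) = (L**2 + 0) + 6 = L**2 + 6 = 6 + L**2)
H(m, Z) = 6 + m**2 + m*Z**2 (H(m, Z) = (Z*m)*Z + (6 + m**2) = m*Z**2 + (6 + m**2) = 6 + m**2 + m*Z**2)
sqrt(H(-20*(-1), 48) + 3980) - 1*(-28813) = sqrt((6 + (-20*(-1))**2 - 20*(-1)*48**2) + 3980) - 1*(-28813) = sqrt((6 + 20**2 + 20*2304) + 3980) + 28813 = sqrt((6 + 400 + 46080) + 3980) + 28813 = sqrt(46486 + 3980) + 28813 = sqrt(50466) + 28813 = 28813 + sqrt(50466)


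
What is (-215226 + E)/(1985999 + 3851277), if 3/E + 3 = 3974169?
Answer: -285114617171/7732767937272 ≈ -0.036871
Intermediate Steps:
E = 1/1324722 (E = 3/(-3 + 3974169) = 3/3974166 = 3*(1/3974166) = 1/1324722 ≈ 7.5488e-7)
(-215226 + E)/(1985999 + 3851277) = (-215226 + 1/1324722)/(1985999 + 3851277) = -285114617171/1324722/5837276 = -285114617171/1324722*1/5837276 = -285114617171/7732767937272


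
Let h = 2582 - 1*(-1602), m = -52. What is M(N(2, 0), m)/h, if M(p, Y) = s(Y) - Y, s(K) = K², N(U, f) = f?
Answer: 689/1046 ≈ 0.65870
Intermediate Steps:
M(p, Y) = Y² - Y
h = 4184 (h = 2582 + 1602 = 4184)
M(N(2, 0), m)/h = -52*(-1 - 52)/4184 = -52*(-53)*(1/4184) = 2756*(1/4184) = 689/1046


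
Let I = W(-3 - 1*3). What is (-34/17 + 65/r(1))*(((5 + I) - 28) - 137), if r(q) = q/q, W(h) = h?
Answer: -10458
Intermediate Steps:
I = -6 (I = -3 - 1*3 = -3 - 3 = -6)
r(q) = 1
(-34/17 + 65/r(1))*(((5 + I) - 28) - 137) = (-34/17 + 65/1)*(((5 - 6) - 28) - 137) = (-34*1/17 + 65*1)*((-1 - 28) - 137) = (-2 + 65)*(-29 - 137) = 63*(-166) = -10458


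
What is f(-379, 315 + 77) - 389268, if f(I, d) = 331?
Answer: -388937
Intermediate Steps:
f(-379, 315 + 77) - 389268 = 331 - 389268 = -388937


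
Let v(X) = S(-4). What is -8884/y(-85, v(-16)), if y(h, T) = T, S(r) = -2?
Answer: 4442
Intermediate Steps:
v(X) = -2
-8884/y(-85, v(-16)) = -8884/(-2) = -8884*(-½) = 4442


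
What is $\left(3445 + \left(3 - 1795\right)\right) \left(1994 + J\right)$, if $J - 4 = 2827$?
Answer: $7975725$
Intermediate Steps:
$J = 2831$ ($J = 4 + 2827 = 2831$)
$\left(3445 + \left(3 - 1795\right)\right) \left(1994 + J\right) = \left(3445 + \left(3 - 1795\right)\right) \left(1994 + 2831\right) = \left(3445 - 1792\right) 4825 = 1653 \cdot 4825 = 7975725$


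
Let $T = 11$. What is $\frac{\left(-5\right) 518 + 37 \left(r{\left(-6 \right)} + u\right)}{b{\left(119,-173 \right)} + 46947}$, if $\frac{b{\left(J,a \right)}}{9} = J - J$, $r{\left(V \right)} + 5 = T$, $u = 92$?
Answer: $\frac{1036}{46947} \approx 0.022067$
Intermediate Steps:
$r{\left(V \right)} = 6$ ($r{\left(V \right)} = -5 + 11 = 6$)
$b{\left(J,a \right)} = 0$ ($b{\left(J,a \right)} = 9 \left(J - J\right) = 9 \cdot 0 = 0$)
$\frac{\left(-5\right) 518 + 37 \left(r{\left(-6 \right)} + u\right)}{b{\left(119,-173 \right)} + 46947} = \frac{\left(-5\right) 518 + 37 \left(6 + 92\right)}{0 + 46947} = \frac{-2590 + 37 \cdot 98}{46947} = \left(-2590 + 3626\right) \frac{1}{46947} = 1036 \cdot \frac{1}{46947} = \frac{1036}{46947}$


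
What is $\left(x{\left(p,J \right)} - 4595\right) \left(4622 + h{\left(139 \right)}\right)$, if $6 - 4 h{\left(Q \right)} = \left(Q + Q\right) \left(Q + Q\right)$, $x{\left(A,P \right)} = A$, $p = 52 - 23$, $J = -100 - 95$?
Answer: $67108785$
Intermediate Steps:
$J = -195$ ($J = -100 - 95 = -195$)
$p = 29$ ($p = 52 - 23 = 29$)
$h{\left(Q \right)} = \frac{3}{2} - Q^{2}$ ($h{\left(Q \right)} = \frac{3}{2} - \frac{\left(Q + Q\right) \left(Q + Q\right)}{4} = \frac{3}{2} - \frac{2 Q 2 Q}{4} = \frac{3}{2} - \frac{4 Q^{2}}{4} = \frac{3}{2} - Q^{2}$)
$\left(x{\left(p,J \right)} - 4595\right) \left(4622 + h{\left(139 \right)}\right) = \left(29 - 4595\right) \left(4622 + \left(\frac{3}{2} - 139^{2}\right)\right) = - 4566 \left(4622 + \left(\frac{3}{2} - 19321\right)\right) = - 4566 \left(4622 - \frac{38639}{2}\right) = \left(-4566\right) \left(- \frac{29395}{2}\right) = 67108785$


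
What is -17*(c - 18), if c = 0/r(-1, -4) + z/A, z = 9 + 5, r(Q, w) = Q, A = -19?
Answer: 6052/19 ≈ 318.53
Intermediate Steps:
z = 14
c = -14/19 (c = 0/(-1) + 14/(-19) = 0*(-1) + 14*(-1/19) = 0 - 14/19 = -14/19 ≈ -0.73684)
-17*(c - 18) = -17*(-14/19 - 18) = -17*(-356/19) = 6052/19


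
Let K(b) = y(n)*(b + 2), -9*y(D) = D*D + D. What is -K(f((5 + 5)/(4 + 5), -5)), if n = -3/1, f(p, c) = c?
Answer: -2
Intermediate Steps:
n = -3 (n = -3*1 = -3)
y(D) = -D/9 - D²/9 (y(D) = -(D*D + D)/9 = -(D² + D)/9 = -(D + D²)/9 = -D/9 - D²/9)
K(b) = -4/3 - 2*b/3 (K(b) = (-⅑*(-3)*(1 - 3))*(b + 2) = (-⅑*(-3)*(-2))*(2 + b) = -2*(2 + b)/3 = -4/3 - 2*b/3)
-K(f((5 + 5)/(4 + 5), -5)) = -(-4/3 - ⅔*(-5)) = -(-4/3 + 10/3) = -1*2 = -2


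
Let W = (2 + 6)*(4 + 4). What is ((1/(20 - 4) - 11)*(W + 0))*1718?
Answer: -1202600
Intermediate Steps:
W = 64 (W = 8*8 = 64)
((1/(20 - 4) - 11)*(W + 0))*1718 = ((1/(20 - 4) - 11)*(64 + 0))*1718 = ((1/16 - 11)*64)*1718 = -175/16*64*1718 = -700*1718 = -1202600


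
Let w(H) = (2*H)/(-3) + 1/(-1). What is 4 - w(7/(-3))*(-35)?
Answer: 211/9 ≈ 23.444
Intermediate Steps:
w(H) = -1 - 2*H/3 (w(H) = (2*H)*(-⅓) + 1*(-1) = -2*H/3 - 1 = -1 - 2*H/3)
4 - w(7/(-3))*(-35) = 4 - (-1 - 14/(3*(-3)))*(-35) = 4 - (-1 - 14*(-1)/(3*3))*(-35) = 4 - (-1 - ⅔*(-7/3))*(-35) = 4 - (-1 + 14/9)*(-35) = 4 - 1*5/9*(-35) = 4 - 5/9*(-35) = 4 + 175/9 = 211/9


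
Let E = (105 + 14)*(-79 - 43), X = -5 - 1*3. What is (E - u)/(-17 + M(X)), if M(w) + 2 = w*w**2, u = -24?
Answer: 14494/531 ≈ 27.296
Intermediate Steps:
X = -8 (X = -5 - 3 = -8)
M(w) = -2 + w**3 (M(w) = -2 + w*w**2 = -2 + w**3)
E = -14518 (E = 119*(-122) = -14518)
(E - u)/(-17 + M(X)) = (-14518 - 1*(-24))/(-17 + (-2 + (-8)**3)) = (-14518 + 24)/(-17 + (-2 - 512)) = -14494/(-17 - 514) = -14494/(-531) = -14494*(-1/531) = 14494/531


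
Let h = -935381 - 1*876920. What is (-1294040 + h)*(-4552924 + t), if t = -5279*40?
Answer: 14798869456644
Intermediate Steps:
h = -1812301 (h = -935381 - 876920 = -1812301)
t = -211160
(-1294040 + h)*(-4552924 + t) = (-1294040 - 1812301)*(-4552924 - 211160) = -3106341*(-4764084) = 14798869456644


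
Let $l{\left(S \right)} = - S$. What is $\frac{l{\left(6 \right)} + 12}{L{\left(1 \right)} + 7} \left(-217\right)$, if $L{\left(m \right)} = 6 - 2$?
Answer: $- \frac{1302}{11} \approx -118.36$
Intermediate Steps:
$L{\left(m \right)} = 4$ ($L{\left(m \right)} = 6 - 2 = 4$)
$\frac{l{\left(6 \right)} + 12}{L{\left(1 \right)} + 7} \left(-217\right) = \frac{\left(-1\right) 6 + 12}{4 + 7} \left(-217\right) = \frac{-6 + 12}{11} \left(-217\right) = 6 \cdot \frac{1}{11} \left(-217\right) = \frac{6}{11} \left(-217\right) = - \frac{1302}{11}$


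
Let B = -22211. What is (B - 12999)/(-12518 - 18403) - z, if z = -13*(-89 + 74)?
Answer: -5994385/30921 ≈ -193.86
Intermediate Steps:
z = 195 (z = -13*(-15) = 195)
(B - 12999)/(-12518 - 18403) - z = (-22211 - 12999)/(-12518 - 18403) - 1*195 = -35210/(-30921) - 195 = -35210*(-1/30921) - 195 = 35210/30921 - 195 = -5994385/30921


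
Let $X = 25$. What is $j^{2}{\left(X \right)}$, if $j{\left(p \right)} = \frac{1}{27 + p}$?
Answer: $\frac{1}{2704} \approx 0.00036982$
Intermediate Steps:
$j^{2}{\left(X \right)} = \left(\frac{1}{27 + 25}\right)^{2} = \left(\frac{1}{52}\right)^{2} = \frac{1}{2704}$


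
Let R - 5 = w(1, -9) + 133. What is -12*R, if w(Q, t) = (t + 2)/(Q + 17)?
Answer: -4954/3 ≈ -1651.3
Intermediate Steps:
w(Q, t) = (2 + t)/(17 + Q)
R = 2477/18 (R = 5 + ((2 - 9)/(17 + 1) + 133) = 5 + (-7/18 + 133) = 5 + 2387/18 = 2477/18 ≈ 137.61)
-12*R = -12*2477/18 = -4954/3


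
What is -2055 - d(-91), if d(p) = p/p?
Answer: -2056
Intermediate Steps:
d(p) = 1
-2055 - d(-91) = -2055 - 1*1 = -2055 - 1 = -2056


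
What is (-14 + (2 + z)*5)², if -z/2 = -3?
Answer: 676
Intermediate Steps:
z = 6 (z = -2*(-3) = 6)
(-14 + (2 + z)*5)² = (-14 + (2 + 6)*5)² = (-14 + 8*5)² = (-14 + 40)² = 26² = 676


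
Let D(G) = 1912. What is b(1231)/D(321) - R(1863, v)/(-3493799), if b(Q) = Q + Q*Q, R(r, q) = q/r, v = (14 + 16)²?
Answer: 137103024510482/172848717927 ≈ 793.20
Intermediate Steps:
v = 900 (v = 30² = 900)
b(Q) = Q + Q²
b(1231)/D(321) - R(1863, v)/(-3493799) = (1231*(1 + 1231))/1912 - 900/1863/(-3493799) = (1231*1232)*(1/1912) - 900/1863*(-1/3493799) = 1516592*(1/1912) - 1*100/207*(-1/3493799) = 189574/239 - 100/207*(-1/3493799) = 189574/239 + 100/723216393 = 137103024510482/172848717927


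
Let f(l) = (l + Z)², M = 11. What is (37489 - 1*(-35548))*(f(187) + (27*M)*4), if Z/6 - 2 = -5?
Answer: 2172777713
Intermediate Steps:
Z = -18 (Z = 12 + 6*(-5) = 12 - 30 = -18)
f(l) = (-18 + l)² (f(l) = (l - 18)² = (-18 + l)²)
(37489 - 1*(-35548))*(f(187) + (27*M)*4) = (37489 - 1*(-35548))*((-18 + 187)² + (27*11)*4) = (37489 + 35548)*(169² + 297*4) = 73037*(28561 + 1188) = 73037*29749 = 2172777713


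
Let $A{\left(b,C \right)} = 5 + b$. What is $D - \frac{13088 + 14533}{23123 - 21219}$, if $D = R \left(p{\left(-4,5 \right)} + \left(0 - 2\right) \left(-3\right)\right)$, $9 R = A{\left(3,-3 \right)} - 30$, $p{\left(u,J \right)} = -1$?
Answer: $- \frac{458029}{17136} \approx -26.729$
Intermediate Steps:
$R = - \frac{22}{9}$ ($R = \frac{\left(5 + 3\right) - 30}{9} = \frac{8 - 30}{9} = \frac{1}{9} \left(-22\right) = - \frac{22}{9} \approx -2.4444$)
$D = - \frac{110}{9}$ ($D = - \frac{22 \left(-1 + \left(0 - 2\right) \left(-3\right)\right)}{9} = - \frac{22 \left(-1 - -6\right)}{9} = - \frac{22 \left(-1 + 6\right)}{9} = \left(- \frac{22}{9}\right) 5 = - \frac{110}{9} \approx -12.222$)
$D - \frac{13088 + 14533}{23123 - 21219} = - \frac{110}{9} - \frac{13088 + 14533}{23123 - 21219} = - \frac{110}{9} - \frac{27621}{1904} = - \frac{458029}{17136}$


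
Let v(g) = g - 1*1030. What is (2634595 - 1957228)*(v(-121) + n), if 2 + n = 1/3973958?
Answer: -3103677693222291/3973958 ≈ -7.8100e+8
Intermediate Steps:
v(g) = -1030 + g (v(g) = g - 1030 = -1030 + g)
n = -7947915/3973958 (n = -2 + 1/3973958 = -7947915/3973958 ≈ -2.0000)
(2634595 - 1957228)*(v(-121) + n) = (2634595 - 1957228)*((-1030 - 121) - 7947915/3973958) = 677367*(-1151 - 7947915/3973958) = 677367*(-4581973573/3973958) = -3103677693222291/3973958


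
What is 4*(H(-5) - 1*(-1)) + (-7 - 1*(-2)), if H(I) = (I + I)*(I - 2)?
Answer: 279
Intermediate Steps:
H(I) = 2*I*(-2 + I) (H(I) = (2*I)*(-2 + I) = 2*I*(-2 + I))
4*(H(-5) - 1*(-1)) + (-7 - 1*(-2)) = 4*(2*(-5)*(-2 - 5) - 1*(-1)) + (-7 - 1*(-2)) = 4*(2*(-5)*(-7) + 1) + (-7 + 2) = 4*(70 + 1) - 5 = 4*71 - 5 = 284 - 5 = 279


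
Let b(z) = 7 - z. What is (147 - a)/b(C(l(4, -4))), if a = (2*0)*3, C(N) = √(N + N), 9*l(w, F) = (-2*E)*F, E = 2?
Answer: 9261/409 + 1764*√2/409 ≈ 28.742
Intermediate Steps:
l(w, F) = -4*F/9 (l(w, F) = ((-2*2)*F)/9 = (-4*F)/9 = -4*F/9)
C(N) = √2*√N (C(N) = √(2*N) = √2*√N)
a = 0 (a = 0*3 = 0)
(147 - a)/b(C(l(4, -4))) = (147 - 1*0)/(7 - √2*√(-4/9*(-4))) = (147 + 0)/(7 - √2*√(16/9)) = 147/(7 - √2*4/3) = 147/(7 - 4*√2/3)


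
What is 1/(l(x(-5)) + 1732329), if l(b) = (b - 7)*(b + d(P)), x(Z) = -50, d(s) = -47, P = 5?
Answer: 1/1737858 ≈ 5.7542e-7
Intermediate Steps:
l(b) = (-47 + b)*(-7 + b) (l(b) = (b - 7)*(b - 47) = (-7 + b)*(-47 + b) = (-47 + b)*(-7 + b))
1/(l(x(-5)) + 1732329) = 1/((329 + (-50)**2 - 54*(-50)) + 1732329) = 1/((329 + 2500 + 2700) + 1732329) = 1/(5529 + 1732329) = 1/1737858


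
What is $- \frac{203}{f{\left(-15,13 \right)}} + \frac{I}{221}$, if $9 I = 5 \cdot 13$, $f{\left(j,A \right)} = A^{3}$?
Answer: $- \frac{20074}{336141} \approx -0.059719$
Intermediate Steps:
$I = \frac{65}{9}$ ($I = \frac{5 \cdot 13}{9} = \frac{1}{9} \cdot 65 = \frac{65}{9} \approx 7.2222$)
$- \frac{203}{f{\left(-15,13 \right)}} + \frac{I}{221} = - \frac{203}{13^{3}} + \frac{65}{9 \cdot 221} = - \frac{203}{2197} + \frac{65}{9} \cdot \frac{1}{221} = \left(-203\right) \frac{1}{2197} + \frac{5}{153} = - \frac{203}{2197} + \frac{5}{153} = - \frac{20074}{336141}$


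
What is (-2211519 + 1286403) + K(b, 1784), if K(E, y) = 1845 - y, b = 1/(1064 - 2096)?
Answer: -925055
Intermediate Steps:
b = -1/1032 (b = 1/(-1032) = -1/1032 ≈ -0.00096899)
(-2211519 + 1286403) + K(b, 1784) = (-2211519 + 1286403) + (1845 - 1*1784) = -925116 + (1845 - 1784) = -925116 + 61 = -925055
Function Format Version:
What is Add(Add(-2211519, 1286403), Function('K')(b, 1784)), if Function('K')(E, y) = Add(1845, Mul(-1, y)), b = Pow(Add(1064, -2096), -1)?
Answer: -925055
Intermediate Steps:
b = Rational(-1, 1032) (b = Pow(-1032, -1) = Rational(-1, 1032) ≈ -0.00096899)
Add(Add(-2211519, 1286403), Function('K')(b, 1784)) = Add(Add(-2211519, 1286403), Add(1845, Mul(-1, 1784))) = Add(-925116, Add(1845, -1784)) = Add(-925116, 61) = -925055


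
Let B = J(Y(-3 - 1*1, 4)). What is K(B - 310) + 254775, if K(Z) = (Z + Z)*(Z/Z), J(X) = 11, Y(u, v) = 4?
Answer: 254177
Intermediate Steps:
B = 11
K(Z) = 2*Z (K(Z) = (2*Z)*1 = 2*Z)
K(B - 310) + 254775 = 2*(11 - 310) + 254775 = 2*(-299) + 254775 = -598 + 254775 = 254177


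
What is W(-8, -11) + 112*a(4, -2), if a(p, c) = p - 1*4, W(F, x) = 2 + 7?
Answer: 9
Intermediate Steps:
W(F, x) = 9
a(p, c) = -4 + p (a(p, c) = p - 4 = -4 + p)
W(-8, -11) + 112*a(4, -2) = 9 + 112*(-4 + 4) = 9 + 112*0 = 9 + 0 = 9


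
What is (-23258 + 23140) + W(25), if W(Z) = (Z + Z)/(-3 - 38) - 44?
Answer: -6692/41 ≈ -163.22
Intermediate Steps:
W(Z) = -44 - 2*Z/41 (W(Z) = (2*Z)/(-41) - 44 = (2*Z)*(-1/41) - 44 = -2*Z/41 - 44 = -44 - 2*Z/41)
(-23258 + 23140) + W(25) = (-23258 + 23140) + (-44 - 2/41*25) = -118 + (-44 - 50/41) = -118 - 1854/41 = -6692/41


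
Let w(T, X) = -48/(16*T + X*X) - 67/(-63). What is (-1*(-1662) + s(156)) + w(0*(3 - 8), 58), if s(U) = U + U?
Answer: 104644033/52983 ≈ 1975.0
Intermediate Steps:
w(T, X) = 67/63 - 48/(X² + 16*T) (w(T, X) = -48/(16*T + X²) - 67*(-1/63) = -48/(X² + 16*T) + 67/63 = 67/63 - 48/(X² + 16*T))
s(U) = 2*U
(-1*(-1662) + s(156)) + w(0*(3 - 8), 58) = (-1*(-1662) + 2*156) + (-3024 + 67*58² + 1072*(0*(3 - 8)))/(63*(58² + 16*(0*(3 - 8)))) = (1662 + 312) + (-3024 + 67*3364 + 1072*(0*(-5)))/(63*(3364 + 16*(0*(-5)))) = 1974 + (-3024 + 225388 + 1072*0)/(63*(3364 + 16*0)) = 1974 + (-3024 + 225388 + 0)/(63*(3364 + 0)) = 1974 + (1/63)*222364/3364 = 1974 + (1/63)*(1/3364)*222364 = 1974 + 55591/52983 = 104644033/52983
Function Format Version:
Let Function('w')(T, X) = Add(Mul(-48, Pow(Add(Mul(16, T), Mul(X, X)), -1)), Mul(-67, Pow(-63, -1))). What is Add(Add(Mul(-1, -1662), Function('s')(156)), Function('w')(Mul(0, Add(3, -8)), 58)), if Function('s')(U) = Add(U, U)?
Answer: Rational(104644033, 52983) ≈ 1975.0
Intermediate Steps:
Function('w')(T, X) = Add(Rational(67, 63), Mul(-48, Pow(Add(Pow(X, 2), Mul(16, T)), -1))) (Function('w')(T, X) = Add(Mul(-48, Pow(Add(Mul(16, T), Pow(X, 2)), -1)), Mul(-67, Rational(-1, 63))) = Add(Mul(-48, Pow(Add(Pow(X, 2), Mul(16, T)), -1)), Rational(67, 63)) = Add(Rational(67, 63), Mul(-48, Pow(Add(Pow(X, 2), Mul(16, T)), -1))))
Function('s')(U) = Mul(2, U)
Add(Add(Mul(-1, -1662), Function('s')(156)), Function('w')(Mul(0, Add(3, -8)), 58)) = Add(Add(Mul(-1, -1662), Mul(2, 156)), Mul(Rational(1, 63), Pow(Add(Pow(58, 2), Mul(16, Mul(0, Add(3, -8)))), -1), Add(-3024, Mul(67, Pow(58, 2)), Mul(1072, Mul(0, Add(3, -8)))))) = Add(Add(1662, 312), Mul(Rational(1, 63), Pow(Add(3364, Mul(16, Mul(0, -5))), -1), Add(-3024, Mul(67, 3364), Mul(1072, Mul(0, -5))))) = Add(1974, Mul(Rational(1, 63), Pow(Add(3364, Mul(16, 0)), -1), Add(-3024, 225388, Mul(1072, 0)))) = Add(1974, Mul(Rational(1, 63), Pow(Add(3364, 0), -1), Add(-3024, 225388, 0))) = Add(1974, Mul(Rational(1, 63), Pow(3364, -1), 222364)) = Add(1974, Mul(Rational(1, 63), Rational(1, 3364), 222364)) = Add(1974, Rational(55591, 52983)) = Rational(104644033, 52983)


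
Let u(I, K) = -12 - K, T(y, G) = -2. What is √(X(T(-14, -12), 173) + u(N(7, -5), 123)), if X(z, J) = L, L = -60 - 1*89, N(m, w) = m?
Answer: 2*I*√71 ≈ 16.852*I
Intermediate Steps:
L = -149 (L = -60 - 89 = -149)
X(z, J) = -149
√(X(T(-14, -12), 173) + u(N(7, -5), 123)) = √(-149 + (-12 - 1*123)) = √(-149 + (-12 - 123)) = √(-149 - 135) = √(-284) = 2*I*√71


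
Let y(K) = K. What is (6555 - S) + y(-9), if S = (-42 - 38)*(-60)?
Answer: 1746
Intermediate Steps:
S = 4800 (S = -80*(-60) = 4800)
(6555 - S) + y(-9) = (6555 - 1*4800) - 9 = (6555 - 4800) - 9 = 1755 - 9 = 1746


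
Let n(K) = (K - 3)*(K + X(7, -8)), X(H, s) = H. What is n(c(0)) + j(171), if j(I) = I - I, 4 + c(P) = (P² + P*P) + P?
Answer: -21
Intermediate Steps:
c(P) = -4 + P + 2*P² (c(P) = -4 + ((P² + P*P) + P) = -4 + ((P² + P²) + P) = -4 + (2*P² + P) = -4 + (P + 2*P²) = -4 + P + 2*P²)
j(I) = 0
n(K) = (-3 + K)*(7 + K) (n(K) = (K - 3)*(K + 7) = (-3 + K)*(7 + K))
n(c(0)) + j(171) = (-21 + (-4 + 0 + 2*0²)² + 4*(-4 + 0 + 2*0²)) + 0 = (-21 + (-4 + 0 + 2*0)² + 4*(-4 + 0 + 2*0)) + 0 = (-21 + (-4 + 0 + 0)² + 4*(-4 + 0 + 0)) + 0 = (-21 + (-4)² + 4*(-4)) + 0 = (-21 + 16 - 16) + 0 = -21 + 0 = -21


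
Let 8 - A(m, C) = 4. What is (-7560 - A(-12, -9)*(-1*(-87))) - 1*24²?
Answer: -8484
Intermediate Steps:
A(m, C) = 4 (A(m, C) = 8 - 1*4 = 8 - 4 = 4)
(-7560 - A(-12, -9)*(-1*(-87))) - 1*24² = (-7560 - 4*(-1*(-87))) - 1*24² = (-7560 - 4*87) - 1*576 = (-7560 - 1*348) - 576 = (-7560 - 348) - 576 = -7908 - 576 = -8484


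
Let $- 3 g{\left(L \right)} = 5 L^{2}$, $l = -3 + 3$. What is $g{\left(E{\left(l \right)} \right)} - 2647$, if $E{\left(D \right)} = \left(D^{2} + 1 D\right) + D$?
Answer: $-2647$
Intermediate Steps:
$l = 0$
$E{\left(D \right)} = D^{2} + 2 D$ ($E{\left(D \right)} = \left(D^{2} + D\right) + D = \left(D + D^{2}\right) + D = D^{2} + 2 D$)
$g{\left(L \right)} = - \frac{5 L^{2}}{3}$
$g{\left(E{\left(l \right)} \right)} - 2647 = - \frac{5 \left(0 \left(2 + 0\right)\right)^{2}}{3} - 2647 = - \frac{5 \left(0 \cdot 2\right)^{2}}{3} - 2647 = - \frac{5 \cdot 0^{2}}{3} - 2647 = \left(- \frac{5}{3}\right) 0 - 2647 = 0 - 2647 = -2647$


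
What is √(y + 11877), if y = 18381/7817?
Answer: √725893577130/7817 ≈ 108.99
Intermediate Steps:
y = 18381/7817 (y = 18381*(1/7817) = 18381/7817 ≈ 2.3514)
√(y + 11877) = √(18381/7817 + 11877) = √(92860890/7817) = √725893577130/7817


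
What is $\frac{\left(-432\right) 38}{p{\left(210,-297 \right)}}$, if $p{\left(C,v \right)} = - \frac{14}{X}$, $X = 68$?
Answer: $\frac{558144}{7} \approx 79735.0$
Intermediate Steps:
$p{\left(C,v \right)} = - \frac{7}{34}$ ($p{\left(C,v \right)} = - \frac{14}{68} = \left(-14\right) \frac{1}{68} = - \frac{7}{34}$)
$\frac{\left(-432\right) 38}{p{\left(210,-297 \right)}} = \frac{\left(-432\right) 38}{- \frac{7}{34}} = \left(-16416\right) \left(- \frac{34}{7}\right) = \frac{558144}{7}$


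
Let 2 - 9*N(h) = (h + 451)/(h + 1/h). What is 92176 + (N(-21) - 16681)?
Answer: 150164512/1989 ≈ 75498.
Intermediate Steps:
N(h) = 2/9 - (451 + h)/(9*(h + 1/h)) (N(h) = 2/9 - (h + 451)/(9*(h + 1/h)) = 2/9 - (451 + h)/(9*(h + 1/h)))
92176 + (N(-21) - 16681) = 92176 + ((2 + (-21)**2 - 451*(-21))/(9*(1 + (-21)**2)) - 16681) = 92176 + ((2 + 441 + 9471)/(9*(1 + 441)) - 16681) = 92176 + ((1/9)*9914/442 - 16681) = 92176 + ((1/9)*(1/442)*9914 - 16681) = 92176 + (4957/1989 - 16681) = 92176 - 33173552/1989 = 150164512/1989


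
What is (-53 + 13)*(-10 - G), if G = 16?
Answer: 1040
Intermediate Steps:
(-53 + 13)*(-10 - G) = (-53 + 13)*(-10 - 1*16) = -40*(-10 - 16) = -40*(-26) = 1040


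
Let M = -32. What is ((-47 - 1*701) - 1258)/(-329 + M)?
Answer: 2006/361 ≈ 5.5568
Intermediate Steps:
((-47 - 1*701) - 1258)/(-329 + M) = ((-47 - 1*701) - 1258)/(-329 - 32) = ((-47 - 701) - 1258)/(-361) = (-748 - 1258)*(-1/361) = -2006*(-1/361) = 2006/361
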